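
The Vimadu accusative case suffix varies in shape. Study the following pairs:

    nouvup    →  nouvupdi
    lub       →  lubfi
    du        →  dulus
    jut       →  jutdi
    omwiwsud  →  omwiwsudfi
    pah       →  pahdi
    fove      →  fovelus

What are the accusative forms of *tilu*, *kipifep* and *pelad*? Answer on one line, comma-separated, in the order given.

Looking at the final sound of each stem: -di when the stem ends in a voiceless consonant (*nouvup*, *jut*, *pah*); -fi when the stem ends in a voiced consonant (*lub*, *omwiwsud*); -lus when the stem ends in a vowel (*du*, *fove*).
The final sound of *tilu* is /u/, which is a vowel, so the suffix is -lus, giving *tilulus*.
Since the final sound of *kipifep* is /p/ (a voiceless consonant), it takes -di, giving *kipifepdi*.
The final sound of *pelad* is /d/, which is a voiced consonant, so the suffix is -fi, giving *peladfi*.

tilulus, kipifepdi, peladfi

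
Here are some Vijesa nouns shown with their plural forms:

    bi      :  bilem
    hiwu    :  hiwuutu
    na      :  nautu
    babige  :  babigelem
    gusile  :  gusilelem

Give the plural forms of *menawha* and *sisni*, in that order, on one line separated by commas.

menawhautu, sisnilem

The suffix is conditioned by the last vowel: -lem when the last vowel of the stem is a front vowel (*bi*, *babige*, *gusile*); -utu when the last vowel of the stem is a back vowel (*hiwu*, *na*).
Since the last vowel of *menawha* is /a/ (a back vowel), it takes -utu, giving *menawhautu*.
The last vowel of *sisni* is /i/, which is a front vowel, so the suffix is -lem, giving *sisnilem*.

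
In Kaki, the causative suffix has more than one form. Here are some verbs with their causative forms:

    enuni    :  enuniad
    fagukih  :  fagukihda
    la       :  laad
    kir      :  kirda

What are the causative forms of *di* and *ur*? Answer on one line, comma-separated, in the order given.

diad, urda

Looking at the final sound of each stem: -da when the stem ends in a consonant (*fagukih*, *kir*); -ad when the stem ends in a vowel (*enuni*, *la*).
Since the final sound of *di* is /i/ (a vowel), it takes -ad, giving *diad*.
The final sound of *ur* is /r/, which is a consonant, so the suffix is -da, giving *urda*.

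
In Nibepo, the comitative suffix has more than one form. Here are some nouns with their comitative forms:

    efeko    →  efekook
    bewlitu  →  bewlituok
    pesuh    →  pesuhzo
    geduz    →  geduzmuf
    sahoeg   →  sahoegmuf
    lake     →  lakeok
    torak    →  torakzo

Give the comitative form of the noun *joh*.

johzo

Looking at the final sound of each stem: -zo when the stem ends in a voiceless consonant (*pesuh*, *torak*); -muf when the stem ends in a voiced consonant (*geduz*, *sahoeg*); -ok when the stem ends in a vowel (*efeko*, *bewlitu*, *lake*).
The final sound of *joh* is /h/, which is a voiceless consonant, so the suffix is -zo, giving *johzo*.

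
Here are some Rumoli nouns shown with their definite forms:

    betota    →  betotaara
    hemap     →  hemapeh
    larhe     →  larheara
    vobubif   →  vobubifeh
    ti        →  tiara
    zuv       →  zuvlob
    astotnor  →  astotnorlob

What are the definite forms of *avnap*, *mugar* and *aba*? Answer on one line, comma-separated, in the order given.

The alternation tracks the final sound of the stem — -eh when the stem ends in a voiceless consonant (*hemap*, *vobubif*); -lob when the stem ends in a voiced consonant (*zuv*, *astotnor*); -ara when the stem ends in a vowel (*betota*, *larhe*, *ti*).
*avnap*: final sound = /p/, a voiceless consonant → -eh → *avnapeh*.
The final sound of *mugar* is /r/, which is a voiced consonant, so the suffix is -lob, giving *mugarlob*.
*aba*: final sound = /a/, a vowel → -ara → *abaara*.

avnapeh, mugarlob, abaara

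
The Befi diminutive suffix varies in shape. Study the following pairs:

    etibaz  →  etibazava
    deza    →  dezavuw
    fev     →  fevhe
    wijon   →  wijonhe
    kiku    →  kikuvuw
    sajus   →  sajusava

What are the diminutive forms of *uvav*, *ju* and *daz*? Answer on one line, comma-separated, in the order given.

uvavhe, juvuw, dazava

The pattern is sibilance of the final sound: -ava when the stem ends in a sibilant (*etibaz*, *sajus*); -he when the stem ends in a non-sibilant consonant (*fev*, *wijon*); -vuw when the stem ends in a vowel (*deza*, *kiku*).
*uvav*: final sound = /v/, a non-sibilant consonant → -he → *uvavhe*.
Since the final sound of *ju* is /u/ (a vowel), it takes -vuw, giving *juvuw*.
Since the final sound of *daz* is /z/ (a sibilant), it takes -ava, giving *dazava*.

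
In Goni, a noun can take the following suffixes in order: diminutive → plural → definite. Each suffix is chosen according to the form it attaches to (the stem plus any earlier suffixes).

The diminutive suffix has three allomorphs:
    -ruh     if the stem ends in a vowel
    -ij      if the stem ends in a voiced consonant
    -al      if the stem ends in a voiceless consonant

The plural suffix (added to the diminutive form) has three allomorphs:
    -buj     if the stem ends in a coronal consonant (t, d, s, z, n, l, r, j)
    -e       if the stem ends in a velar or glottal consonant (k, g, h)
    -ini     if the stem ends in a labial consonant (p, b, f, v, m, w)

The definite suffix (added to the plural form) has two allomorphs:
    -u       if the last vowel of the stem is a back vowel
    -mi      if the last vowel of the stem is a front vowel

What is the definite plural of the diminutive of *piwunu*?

piwunuruhemi

The final sound of *piwunu* is /u/, which is a vowel, so the diminutive suffix is -ruh, giving *piwunuruh*.
The diminutive form *piwunuruh*: final consonant = /h/, velar/glottal → -e → *piwunuruhe*.
Since the last vowel of the plural form *piwunuruhe* is /e/ (a front vowel), it takes -mi, giving *piwunuruhemi*.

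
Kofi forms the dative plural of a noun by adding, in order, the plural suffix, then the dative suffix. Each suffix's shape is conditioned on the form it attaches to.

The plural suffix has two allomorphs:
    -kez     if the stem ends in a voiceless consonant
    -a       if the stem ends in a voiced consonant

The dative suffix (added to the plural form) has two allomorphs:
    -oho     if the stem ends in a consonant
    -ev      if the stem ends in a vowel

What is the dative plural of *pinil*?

Since the final consonant of *pinil* is /l/ (voiced), it takes -a, giving *pinila*.
The plural form *pinila* — final sound /a/ (a vowel) → -ev → *pinilaev*.

pinilaev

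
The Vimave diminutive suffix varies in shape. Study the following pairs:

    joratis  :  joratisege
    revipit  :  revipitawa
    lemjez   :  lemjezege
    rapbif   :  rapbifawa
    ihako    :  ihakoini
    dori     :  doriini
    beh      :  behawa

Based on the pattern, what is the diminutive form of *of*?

ofawa

The pattern is sibilance of the final sound: -ege when the stem ends in a sibilant (*joratis*, *lemjez*); -awa when the stem ends in a non-sibilant consonant (*revipit*, *rapbif*, *beh*); -ini when the stem ends in a vowel (*ihako*, *dori*).
Since the final sound of *of* is /f/ (a non-sibilant consonant), it takes -awa, giving *ofawa*.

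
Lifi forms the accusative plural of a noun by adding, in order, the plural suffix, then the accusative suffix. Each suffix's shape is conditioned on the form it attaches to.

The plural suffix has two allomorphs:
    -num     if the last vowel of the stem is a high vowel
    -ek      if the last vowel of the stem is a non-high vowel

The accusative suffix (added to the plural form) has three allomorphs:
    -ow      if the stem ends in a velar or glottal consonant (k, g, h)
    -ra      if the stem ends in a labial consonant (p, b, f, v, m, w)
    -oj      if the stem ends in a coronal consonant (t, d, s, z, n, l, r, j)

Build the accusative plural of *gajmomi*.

gajmominumra

The last vowel of *gajmomi* is /i/, which is a high vowel, so the plural suffix is -num, giving *gajmominum*.
The plural form *gajmominum*: final consonant = /m/, labial → -ra → *gajmominumra*.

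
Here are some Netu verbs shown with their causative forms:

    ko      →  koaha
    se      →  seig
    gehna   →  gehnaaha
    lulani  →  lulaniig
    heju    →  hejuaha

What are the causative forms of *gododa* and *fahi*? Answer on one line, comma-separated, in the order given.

gododaaha, fahiig

Looking at the last vowel of each stem: -ig when the last vowel of the stem is a front vowel (*se*, *lulani*); -aha when the last vowel of the stem is a back vowel (*ko*, *gehna*, *heju*).
*gododa* — last vowel /a/ (a back vowel) → -aha → *gododaaha*.
Since the last vowel of *fahi* is /i/ (a front vowel), it takes -ig, giving *fahiig*.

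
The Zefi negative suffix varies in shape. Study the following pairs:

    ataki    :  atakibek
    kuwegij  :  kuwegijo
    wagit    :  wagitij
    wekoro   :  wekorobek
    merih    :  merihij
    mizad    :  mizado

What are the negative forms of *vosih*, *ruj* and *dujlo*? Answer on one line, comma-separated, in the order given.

The pattern is voicing of the final sound: -ij when the stem ends in a voiceless consonant (*wagit*, *merih*); -o when the stem ends in a voiced consonant (*kuwegij*, *mizad*); -bek when the stem ends in a vowel (*ataki*, *wekoro*).
Since the final sound of *vosih* is /h/ (a voiceless consonant), it takes -ij, giving *vosihij*.
*ruj* — final sound /j/ (a voiced consonant) → -o → *rujo*.
The final sound of *dujlo* is /o/, which is a vowel, so the suffix is -bek, giving *dujlobek*.

vosihij, rujo, dujlobek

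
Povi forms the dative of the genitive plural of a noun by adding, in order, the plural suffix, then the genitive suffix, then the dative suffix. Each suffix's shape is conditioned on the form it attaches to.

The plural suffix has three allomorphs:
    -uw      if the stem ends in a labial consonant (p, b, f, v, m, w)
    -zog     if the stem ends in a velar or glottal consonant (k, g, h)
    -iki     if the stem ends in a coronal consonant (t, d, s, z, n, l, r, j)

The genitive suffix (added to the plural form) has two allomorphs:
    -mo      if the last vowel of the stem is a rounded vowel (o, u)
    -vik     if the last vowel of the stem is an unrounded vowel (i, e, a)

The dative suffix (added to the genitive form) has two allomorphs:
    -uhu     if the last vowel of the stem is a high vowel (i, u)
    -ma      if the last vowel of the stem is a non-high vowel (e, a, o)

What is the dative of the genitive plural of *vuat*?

The final consonant of *vuat* is /t/, which is coronal, so the plural suffix is -iki, giving *vuatiki*.
The last vowel of the plural form *vuatiki* is /i/, which is an unrounded vowel, so the genitive suffix is -vik, giving *vuatikivik*.
Since the last vowel of the genitive form *vuatikivik* is /i/ (a high vowel), it takes -uhu, giving *vuatikivikuhu*.

vuatikivikuhu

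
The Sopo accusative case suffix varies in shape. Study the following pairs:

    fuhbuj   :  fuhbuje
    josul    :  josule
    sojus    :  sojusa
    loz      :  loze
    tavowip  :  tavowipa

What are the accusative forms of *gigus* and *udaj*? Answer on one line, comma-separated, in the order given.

The pattern is voicing of the final consonant: -a when the stem ends in a voiceless consonant (*sojus*, *tavowip*); -e when the stem ends in a voiced consonant (*fuhbuj*, *josul*, *loz*).
*gigus* — final consonant /s/ (voiceless) → -a → *gigusa*.
*udaj* — final consonant /j/ (voiced) → -e → *udaje*.

gigusa, udaje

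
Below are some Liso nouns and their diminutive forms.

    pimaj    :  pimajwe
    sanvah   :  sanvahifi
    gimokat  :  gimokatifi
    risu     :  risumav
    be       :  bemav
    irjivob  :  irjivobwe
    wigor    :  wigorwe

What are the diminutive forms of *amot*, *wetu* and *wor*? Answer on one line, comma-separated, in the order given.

amotifi, wetumav, worwe

The suffix is conditioned by the final sound: -ifi when the stem ends in a voiceless consonant (*sanvah*, *gimokat*); -we when the stem ends in a voiced consonant (*pimaj*, *irjivob*, *wigor*); -mav when the stem ends in a vowel (*risu*, *be*).
*amot* — final sound /t/ (a voiceless consonant) → -ifi → *amotifi*.
The final sound of *wetu* is /u/, which is a vowel, so the suffix is -mav, giving *wetumav*.
*wor*: final sound = /r/, a voiced consonant → -we → *worwe*.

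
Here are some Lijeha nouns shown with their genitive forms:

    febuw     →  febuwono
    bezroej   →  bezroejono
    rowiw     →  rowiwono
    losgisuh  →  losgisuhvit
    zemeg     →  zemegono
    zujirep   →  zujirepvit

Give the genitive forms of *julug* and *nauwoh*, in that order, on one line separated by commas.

The alternation tracks the final consonant of the stem — -vit when the stem ends in a voiceless consonant (*losgisuh*, *zujirep*); -ono when the stem ends in a voiced consonant (*febuw*, *bezroej*, *rowiw*, *zemeg*).
Since the final consonant of *julug* is /g/ (voiced), it takes -ono, giving *julugono*.
*nauwoh* — final consonant /h/ (voiceless) → -vit → *nauwohvit*.

julugono, nauwohvit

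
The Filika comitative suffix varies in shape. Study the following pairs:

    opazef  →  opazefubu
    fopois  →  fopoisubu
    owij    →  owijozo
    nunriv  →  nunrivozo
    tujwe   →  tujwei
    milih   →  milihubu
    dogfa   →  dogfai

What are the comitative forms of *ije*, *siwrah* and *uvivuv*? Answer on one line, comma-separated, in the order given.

ijei, siwrahubu, uvivuvozo

The suffix is conditioned by the final sound: -ubu when the stem ends in a voiceless consonant (*opazef*, *fopois*, *milih*); -ozo when the stem ends in a voiced consonant (*owij*, *nunriv*); -i when the stem ends in a vowel (*tujwe*, *dogfa*).
*ije*: final sound = /e/, a vowel → -i → *ijei*.
*siwrah* — final sound /h/ (a voiceless consonant) → -ubu → *siwrahubu*.
Since the final sound of *uvivuv* is /v/ (a voiced consonant), it takes -ozo, giving *uvivuvozo*.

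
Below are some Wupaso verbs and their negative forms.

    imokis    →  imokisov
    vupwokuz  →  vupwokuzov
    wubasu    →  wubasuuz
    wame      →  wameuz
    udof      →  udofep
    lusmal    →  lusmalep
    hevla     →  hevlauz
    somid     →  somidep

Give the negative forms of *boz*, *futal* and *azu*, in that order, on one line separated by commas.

bozov, futalep, azuuz

The pattern is sibilance of the final sound: -ov when the stem ends in a sibilant (*imokis*, *vupwokuz*); -ep when the stem ends in a non-sibilant consonant (*udof*, *lusmal*, *somid*); -uz when the stem ends in a vowel (*wubasu*, *wame*, *hevla*).
The final sound of *boz* is /z/, which is a sibilant, so the suffix is -ov, giving *bozov*.
Since the final sound of *futal* is /l/ (a non-sibilant consonant), it takes -ep, giving *futalep*.
*azu*: final sound = /u/, a vowel → -uz → *azuuz*.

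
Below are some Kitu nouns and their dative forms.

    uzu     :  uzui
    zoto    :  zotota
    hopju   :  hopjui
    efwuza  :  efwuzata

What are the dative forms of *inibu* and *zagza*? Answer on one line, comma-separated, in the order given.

The pattern is height harmony: -i when the last vowel of the stem is a high vowel (*uzu*, *hopju*); -ta when the last vowel of the stem is a non-high vowel (*zoto*, *efwuza*).
*inibu*: last vowel = /u/, a high vowel → -i → *inibui*.
The last vowel of *zagza* is /a/, which is a non-high vowel, so the suffix is -ta, giving *zagzata*.

inibui, zagzata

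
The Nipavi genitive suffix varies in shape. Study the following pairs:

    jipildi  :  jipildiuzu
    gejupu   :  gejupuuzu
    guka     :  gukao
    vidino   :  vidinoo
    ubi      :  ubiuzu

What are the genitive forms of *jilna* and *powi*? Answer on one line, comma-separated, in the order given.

The pattern is height harmony: -uzu when the last vowel of the stem is a high vowel (*jipildi*, *gejupu*, *ubi*); -o when the last vowel of the stem is a non-high vowel (*guka*, *vidino*).
The last vowel of *jilna* is /a/, which is a non-high vowel, so the suffix is -o, giving *jilnao*.
Since the last vowel of *powi* is /i/ (a high vowel), it takes -uzu, giving *powiuzu*.

jilnao, powiuzu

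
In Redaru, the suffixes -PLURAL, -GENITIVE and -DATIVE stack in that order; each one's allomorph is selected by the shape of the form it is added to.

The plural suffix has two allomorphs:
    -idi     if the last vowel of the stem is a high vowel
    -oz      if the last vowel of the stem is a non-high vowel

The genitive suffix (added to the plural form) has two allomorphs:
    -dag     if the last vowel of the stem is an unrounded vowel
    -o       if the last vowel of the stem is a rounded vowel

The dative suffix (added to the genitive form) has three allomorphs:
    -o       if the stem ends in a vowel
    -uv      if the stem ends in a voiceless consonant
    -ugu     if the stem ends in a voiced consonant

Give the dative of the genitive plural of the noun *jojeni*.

Since the last vowel of *jojeni* is /i/ (a high vowel), it takes -idi, giving *jojeniidi*.
The last vowel of the plural form *jojeniidi* is /i/, which is an unrounded vowel, so the genitive suffix is -dag, giving *jojeniididag*.
The genitive form *jojeniididag*: final sound = /g/, a voiced consonant → -ugu → *jojeniididagugu*.

jojeniididagugu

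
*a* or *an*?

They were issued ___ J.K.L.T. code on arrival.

The indefinite article is chosen by the initial *sound* of the following word, not its spelling.
The initialism *J.K.L.T.* is read letter by letter; the first letter, J, is pronounced /dʒeɪ/, which begins with a consonant sound.
So the article is *a*: They were issued a J.K.L.T. code on arrival.

a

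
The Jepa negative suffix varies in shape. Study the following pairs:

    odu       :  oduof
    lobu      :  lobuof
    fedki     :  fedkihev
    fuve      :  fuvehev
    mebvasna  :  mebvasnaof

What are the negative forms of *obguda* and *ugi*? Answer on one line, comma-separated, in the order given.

obgudaof, ugihev

The alternation tracks the last vowel of the stem — -hev when the last vowel of the stem is a front vowel (*fedki*, *fuve*); -of when the last vowel of the stem is a back vowel (*odu*, *lobu*, *mebvasna*).
*obguda* — last vowel /a/ (a back vowel) → -of → *obgudaof*.
The last vowel of *ugi* is /i/, which is a front vowel, so the suffix is -hev, giving *ugihev*.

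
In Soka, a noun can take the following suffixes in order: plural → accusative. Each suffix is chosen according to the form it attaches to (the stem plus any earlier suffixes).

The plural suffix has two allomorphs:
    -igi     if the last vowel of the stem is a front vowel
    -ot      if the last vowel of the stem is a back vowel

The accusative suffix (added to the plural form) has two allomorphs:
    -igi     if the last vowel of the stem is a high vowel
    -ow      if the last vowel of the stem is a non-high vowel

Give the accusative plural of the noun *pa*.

paotow

*pa* — last vowel /a/ (a back vowel) → -ot → *paot*.
The last vowel of the plural form *paot* is /o/, which is a non-high vowel, so the accusative suffix is -ow, giving *paotow*.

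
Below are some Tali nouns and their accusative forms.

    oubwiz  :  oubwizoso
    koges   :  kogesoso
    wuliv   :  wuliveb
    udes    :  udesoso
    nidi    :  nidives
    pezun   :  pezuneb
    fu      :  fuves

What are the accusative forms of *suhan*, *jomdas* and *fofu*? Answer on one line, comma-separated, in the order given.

suhaneb, jomdasoso, fofuves

The pattern is sibilance of the final sound: -oso when the stem ends in a sibilant (*oubwiz*, *koges*, *udes*); -eb when the stem ends in a non-sibilant consonant (*wuliv*, *pezun*); -ves when the stem ends in a vowel (*nidi*, *fu*).
*suhan*: final sound = /n/, a non-sibilant consonant → -eb → *suhaneb*.
*jomdas*: final sound = /s/, a sibilant → -oso → *jomdasoso*.
Since the final sound of *fofu* is /u/ (a vowel), it takes -ves, giving *fofuves*.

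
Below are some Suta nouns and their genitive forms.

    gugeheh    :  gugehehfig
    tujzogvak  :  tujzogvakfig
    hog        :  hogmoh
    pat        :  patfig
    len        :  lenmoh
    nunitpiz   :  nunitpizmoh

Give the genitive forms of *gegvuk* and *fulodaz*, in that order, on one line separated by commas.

The suffix is conditioned by the final consonant: -fig when the stem ends in a voiceless consonant (*gugeheh*, *tujzogvak*, *pat*); -moh when the stem ends in a voiced consonant (*hog*, *len*, *nunitpiz*).
The final consonant of *gegvuk* is /k/, which is voiceless, so the suffix is -fig, giving *gegvukfig*.
*fulodaz*: final consonant = /z/, voiced → -moh → *fulodazmoh*.

gegvukfig, fulodazmoh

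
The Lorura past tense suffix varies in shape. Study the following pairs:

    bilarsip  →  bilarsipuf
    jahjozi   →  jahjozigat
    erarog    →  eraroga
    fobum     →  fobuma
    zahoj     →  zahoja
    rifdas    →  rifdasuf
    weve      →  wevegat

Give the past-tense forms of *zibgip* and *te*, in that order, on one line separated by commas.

Looking at the final sound of each stem: -uf when the stem ends in a voiceless consonant (*bilarsip*, *rifdas*); -a when the stem ends in a voiced consonant (*erarog*, *fobum*, *zahoj*); -gat when the stem ends in a vowel (*jahjozi*, *weve*).
*zibgip*: final sound = /p/, a voiceless consonant → -uf → *zibgipuf*.
The final sound of *te* is /e/, which is a vowel, so the suffix is -gat, giving *tegat*.

zibgipuf, tegat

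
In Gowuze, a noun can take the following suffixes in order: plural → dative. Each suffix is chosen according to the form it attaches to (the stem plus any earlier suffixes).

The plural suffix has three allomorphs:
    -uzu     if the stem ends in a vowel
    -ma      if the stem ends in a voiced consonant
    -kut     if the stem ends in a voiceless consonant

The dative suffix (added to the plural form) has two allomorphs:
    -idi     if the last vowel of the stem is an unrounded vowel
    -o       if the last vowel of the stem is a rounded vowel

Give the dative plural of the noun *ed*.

*ed* — final sound /d/ (a voiced consonant) → -ma → *edma*.
The plural form *edma* — last vowel /a/ (an unrounded vowel) → -idi → *edmaidi*.

edmaidi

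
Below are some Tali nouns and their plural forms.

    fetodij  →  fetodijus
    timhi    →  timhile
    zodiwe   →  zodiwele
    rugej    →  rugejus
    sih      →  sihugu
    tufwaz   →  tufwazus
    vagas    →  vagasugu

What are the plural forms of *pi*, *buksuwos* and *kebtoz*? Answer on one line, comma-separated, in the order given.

Looking at the final sound of each stem: -ugu when the stem ends in a voiceless consonant (*sih*, *vagas*); -us when the stem ends in a voiced consonant (*fetodij*, *rugej*, *tufwaz*); -le when the stem ends in a vowel (*timhi*, *zodiwe*).
Since the final sound of *pi* is /i/ (a vowel), it takes -le, giving *pile*.
*buksuwos* — final sound /s/ (a voiceless consonant) → -ugu → *buksuwosugu*.
*kebtoz*: final sound = /z/, a voiced consonant → -us → *kebtozus*.

pile, buksuwosugu, kebtozus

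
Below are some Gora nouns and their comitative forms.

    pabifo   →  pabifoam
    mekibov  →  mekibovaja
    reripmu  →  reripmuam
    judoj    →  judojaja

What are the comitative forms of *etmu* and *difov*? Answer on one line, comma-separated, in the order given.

The pattern is consonant vs. vowel: -aja when the stem ends in a consonant (*mekibov*, *judoj*); -am when the stem ends in a vowel (*pabifo*, *reripmu*).
*etmu* — final sound /u/ (a vowel) → -am → *etmuam*.
The final sound of *difov* is /v/, which is a consonant, so the suffix is -aja, giving *difovaja*.

etmuam, difovaja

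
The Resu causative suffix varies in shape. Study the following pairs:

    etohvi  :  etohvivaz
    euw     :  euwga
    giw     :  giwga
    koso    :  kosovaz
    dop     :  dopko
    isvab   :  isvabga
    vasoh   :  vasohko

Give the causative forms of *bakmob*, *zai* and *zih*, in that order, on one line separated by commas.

bakmobga, zaivaz, zihko

The suffix is conditioned by the final sound: -ko when the stem ends in a voiceless consonant (*dop*, *vasoh*); -ga when the stem ends in a voiced consonant (*euw*, *giw*, *isvab*); -vaz when the stem ends in a vowel (*etohvi*, *koso*).
*bakmob*: final sound = /b/, a voiced consonant → -ga → *bakmobga*.
The final sound of *zai* is /i/, which is a vowel, so the suffix is -vaz, giving *zaivaz*.
*zih* — final sound /h/ (a voiceless consonant) → -ko → *zihko*.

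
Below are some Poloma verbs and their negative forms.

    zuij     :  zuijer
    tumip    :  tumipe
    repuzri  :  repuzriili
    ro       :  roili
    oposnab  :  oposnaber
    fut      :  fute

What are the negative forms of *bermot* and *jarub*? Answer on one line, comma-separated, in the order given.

bermote, jaruber

The suffix is conditioned by the final sound: -e when the stem ends in a voiceless consonant (*tumip*, *fut*); -er when the stem ends in a voiced consonant (*zuij*, *oposnab*); -ili when the stem ends in a vowel (*repuzri*, *ro*).
*bermot* — final sound /t/ (a voiceless consonant) → -e → *bermote*.
*jarub*: final sound = /b/, a voiced consonant → -er → *jaruber*.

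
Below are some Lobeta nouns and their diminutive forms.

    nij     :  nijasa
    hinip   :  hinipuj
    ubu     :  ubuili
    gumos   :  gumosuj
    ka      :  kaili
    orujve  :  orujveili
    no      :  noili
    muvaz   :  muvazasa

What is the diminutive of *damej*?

The pattern is voicing of the final sound: -uj when the stem ends in a voiceless consonant (*hinip*, *gumos*); -asa when the stem ends in a voiced consonant (*nij*, *muvaz*); -ili when the stem ends in a vowel (*ubu*, *ka*, *orujve*, *no*).
Since the final sound of *damej* is /j/ (a voiced consonant), it takes -asa, giving *damejasa*.

damejasa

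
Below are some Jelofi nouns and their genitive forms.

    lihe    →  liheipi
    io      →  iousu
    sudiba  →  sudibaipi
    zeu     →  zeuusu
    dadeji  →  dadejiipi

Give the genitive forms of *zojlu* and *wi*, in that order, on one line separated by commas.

zojluusu, wiipi

The alternation tracks the last vowel of the stem — -usu when the last vowel of the stem is a rounded vowel (*io*, *zeu*); -ipi when the last vowel of the stem is an unrounded vowel (*lihe*, *sudiba*, *dadeji*).
*zojlu*: last vowel = /u/, a rounded vowel → -usu → *zojluusu*.
The last vowel of *wi* is /i/, which is an unrounded vowel, so the suffix is -ipi, giving *wiipi*.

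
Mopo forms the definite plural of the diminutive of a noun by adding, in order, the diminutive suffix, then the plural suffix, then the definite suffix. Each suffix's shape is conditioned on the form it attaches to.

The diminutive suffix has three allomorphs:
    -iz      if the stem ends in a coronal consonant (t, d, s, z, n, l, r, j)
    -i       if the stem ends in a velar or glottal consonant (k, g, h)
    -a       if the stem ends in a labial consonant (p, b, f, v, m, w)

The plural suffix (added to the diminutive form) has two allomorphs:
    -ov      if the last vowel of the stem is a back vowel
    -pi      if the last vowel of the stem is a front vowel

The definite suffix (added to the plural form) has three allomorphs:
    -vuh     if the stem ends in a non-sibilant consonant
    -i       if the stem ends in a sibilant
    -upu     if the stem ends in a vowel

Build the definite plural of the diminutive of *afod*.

afodizpiupu

*afod* — final consonant /d/ (coronal) → -iz → *afodiz*.
The diminutive form *afodiz* — last vowel /i/ (a front vowel) → -pi → *afodizpi*.
The plural form *afodizpi*: final sound = /i/, a vowel → -upu → *afodizpiupu*.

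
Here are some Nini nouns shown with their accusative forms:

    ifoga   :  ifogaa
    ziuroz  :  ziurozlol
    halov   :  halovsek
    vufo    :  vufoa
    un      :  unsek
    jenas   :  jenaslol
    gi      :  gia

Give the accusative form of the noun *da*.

daa

Looking at the final sound of each stem: -lol when the stem ends in a sibilant (*ziuroz*, *jenas*); -sek when the stem ends in a non-sibilant consonant (*halov*, *un*); -a when the stem ends in a vowel (*ifoga*, *vufo*, *gi*).
The final sound of *da* is /a/, which is a vowel, so the suffix is -a, giving *daa*.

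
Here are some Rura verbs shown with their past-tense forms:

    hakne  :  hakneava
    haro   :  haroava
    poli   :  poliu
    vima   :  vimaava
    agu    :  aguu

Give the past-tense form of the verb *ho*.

hoava

The suffix is conditioned by the last vowel: -u when the last vowel of the stem is a high vowel (*poli*, *agu*); -ava when the last vowel of the stem is a non-high vowel (*hakne*, *haro*, *vima*).
*ho*: last vowel = /o/, a non-high vowel → -ava → *hoava*.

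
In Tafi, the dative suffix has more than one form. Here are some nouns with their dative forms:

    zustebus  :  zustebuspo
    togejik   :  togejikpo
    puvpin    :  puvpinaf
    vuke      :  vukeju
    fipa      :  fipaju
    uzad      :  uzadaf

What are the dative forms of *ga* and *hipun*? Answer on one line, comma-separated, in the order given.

gaju, hipunaf

The alternation tracks the final sound of the stem — -po when the stem ends in a voiceless consonant (*zustebus*, *togejik*); -af when the stem ends in a voiced consonant (*puvpin*, *uzad*); -ju when the stem ends in a vowel (*vuke*, *fipa*).
The final sound of *ga* is /a/, which is a vowel, so the suffix is -ju, giving *gaju*.
*hipun* — final sound /n/ (a voiced consonant) → -af → *hipunaf*.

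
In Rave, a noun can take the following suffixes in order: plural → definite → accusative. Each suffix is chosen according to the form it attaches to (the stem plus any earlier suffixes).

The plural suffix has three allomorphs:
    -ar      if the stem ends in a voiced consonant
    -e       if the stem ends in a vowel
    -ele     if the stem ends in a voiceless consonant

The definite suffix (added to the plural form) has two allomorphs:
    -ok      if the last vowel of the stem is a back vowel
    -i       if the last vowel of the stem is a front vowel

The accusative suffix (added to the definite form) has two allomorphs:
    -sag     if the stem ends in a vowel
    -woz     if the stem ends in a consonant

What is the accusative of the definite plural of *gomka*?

gomkaeisag

Since the final sound of *gomka* is /a/ (a vowel), it takes -e, giving *gomkae*.
The plural form *gomkae*: last vowel = /e/, a front vowel → -i → *gomkaei*.
The definite form *gomkaei* — final sound /i/ (a vowel) → -sag → *gomkaeisag*.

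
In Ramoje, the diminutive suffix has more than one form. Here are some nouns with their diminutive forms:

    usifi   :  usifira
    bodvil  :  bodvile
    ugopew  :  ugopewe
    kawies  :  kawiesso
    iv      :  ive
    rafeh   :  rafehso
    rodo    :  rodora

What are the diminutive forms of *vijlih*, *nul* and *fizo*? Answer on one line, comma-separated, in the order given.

vijlihso, nule, fizora

The suffix is conditioned by the final sound: -so when the stem ends in a voiceless consonant (*kawies*, *rafeh*); -e when the stem ends in a voiced consonant (*bodvil*, *ugopew*, *iv*); -ra when the stem ends in a vowel (*usifi*, *rodo*).
Since the final sound of *vijlih* is /h/ (a voiceless consonant), it takes -so, giving *vijlihso*.
The final sound of *nul* is /l/, which is a voiced consonant, so the suffix is -e, giving *nule*.
Since the final sound of *fizo* is /o/ (a vowel), it takes -ra, giving *fizora*.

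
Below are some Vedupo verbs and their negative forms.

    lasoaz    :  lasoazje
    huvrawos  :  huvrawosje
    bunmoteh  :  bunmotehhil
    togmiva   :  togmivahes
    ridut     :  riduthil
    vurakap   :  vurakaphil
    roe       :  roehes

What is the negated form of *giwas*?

Looking at the final sound of each stem: -je when the stem ends in a sibilant (*lasoaz*, *huvrawos*); -hil when the stem ends in a non-sibilant consonant (*bunmoteh*, *ridut*, *vurakap*); -hes when the stem ends in a vowel (*togmiva*, *roe*).
*giwas*: final sound = /s/, a sibilant → -je → *giwasje*.

giwasje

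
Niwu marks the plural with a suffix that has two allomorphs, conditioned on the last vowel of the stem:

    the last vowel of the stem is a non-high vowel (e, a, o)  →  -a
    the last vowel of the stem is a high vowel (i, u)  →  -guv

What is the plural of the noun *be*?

bea

*be* — last vowel /e/ (a non-high vowel) → -a → *bea*.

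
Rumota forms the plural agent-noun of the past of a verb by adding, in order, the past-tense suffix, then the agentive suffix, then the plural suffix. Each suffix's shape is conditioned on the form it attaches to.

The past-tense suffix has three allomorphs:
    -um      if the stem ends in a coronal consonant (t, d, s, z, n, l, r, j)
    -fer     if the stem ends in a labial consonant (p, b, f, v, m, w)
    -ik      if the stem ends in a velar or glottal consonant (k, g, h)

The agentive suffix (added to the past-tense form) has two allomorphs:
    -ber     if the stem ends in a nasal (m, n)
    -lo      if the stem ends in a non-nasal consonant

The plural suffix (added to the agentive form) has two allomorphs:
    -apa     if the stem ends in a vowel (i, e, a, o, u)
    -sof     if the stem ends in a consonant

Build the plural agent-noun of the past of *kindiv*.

kindivferloapa

*kindiv* — final consonant /v/ (labial) → -fer → *kindivfer*.
The final consonant of the past-tense form *kindivfer* is /r/, which is non-nasal, so the agentive suffix is -lo, giving *kindivferlo*.
The agentive form *kindivferlo*: final sound = /o/, a vowel → -apa → *kindivferloapa*.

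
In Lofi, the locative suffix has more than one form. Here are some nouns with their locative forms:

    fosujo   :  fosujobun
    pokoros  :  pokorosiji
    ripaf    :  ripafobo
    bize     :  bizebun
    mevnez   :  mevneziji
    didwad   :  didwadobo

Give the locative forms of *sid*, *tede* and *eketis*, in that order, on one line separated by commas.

The suffix is conditioned by the final sound: -iji when the stem ends in a sibilant (*pokoros*, *mevnez*); -obo when the stem ends in a non-sibilant consonant (*ripaf*, *didwad*); -bun when the stem ends in a vowel (*fosujo*, *bize*).
Since the final sound of *sid* is /d/ (a non-sibilant consonant), it takes -obo, giving *sidobo*.
*tede*: final sound = /e/, a vowel → -bun → *tedebun*.
*eketis* — final sound /s/ (a sibilant) → -iji → *eketisiji*.

sidobo, tedebun, eketisiji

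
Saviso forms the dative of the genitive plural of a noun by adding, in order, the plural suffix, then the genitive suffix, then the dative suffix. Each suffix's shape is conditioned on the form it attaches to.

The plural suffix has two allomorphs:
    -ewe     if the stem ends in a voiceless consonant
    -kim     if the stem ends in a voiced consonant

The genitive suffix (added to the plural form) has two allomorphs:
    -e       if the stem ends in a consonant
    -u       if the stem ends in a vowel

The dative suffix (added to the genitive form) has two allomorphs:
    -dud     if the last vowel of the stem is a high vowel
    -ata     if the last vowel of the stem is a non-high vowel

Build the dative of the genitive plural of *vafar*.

The final consonant of *vafar* is /r/, which is voiced, so the plural suffix is -kim, giving *vafarkim*.
The final sound of the plural form *vafarkim* is /m/, which is a consonant, so the genitive suffix is -e, giving *vafarkime*.
Since the last vowel of the genitive form *vafarkime* is /e/ (a non-high vowel), it takes -ata, giving *vafarkimeata*.

vafarkimeata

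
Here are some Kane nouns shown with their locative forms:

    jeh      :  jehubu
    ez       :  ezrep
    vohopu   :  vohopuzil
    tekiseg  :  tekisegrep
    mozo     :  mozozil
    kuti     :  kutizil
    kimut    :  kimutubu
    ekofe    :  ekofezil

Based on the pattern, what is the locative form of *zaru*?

zaruzil

The suffix is conditioned by the final sound: -ubu when the stem ends in a voiceless consonant (*jeh*, *kimut*); -rep when the stem ends in a voiced consonant (*ez*, *tekiseg*); -zil when the stem ends in a vowel (*vohopu*, *mozo*, *kuti*, *ekofe*).
*zaru* — final sound /u/ (a vowel) → -zil → *zaruzil*.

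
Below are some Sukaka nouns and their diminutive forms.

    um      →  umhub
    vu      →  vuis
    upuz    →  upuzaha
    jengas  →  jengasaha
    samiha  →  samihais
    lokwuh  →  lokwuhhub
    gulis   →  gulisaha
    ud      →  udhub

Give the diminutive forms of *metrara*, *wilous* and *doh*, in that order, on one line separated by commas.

metrarais, wilousaha, dohhub

The suffix is conditioned by the final sound: -aha when the stem ends in a sibilant (*upuz*, *jengas*, *gulis*); -hub when the stem ends in a non-sibilant consonant (*um*, *lokwuh*, *ud*); -is when the stem ends in a vowel (*vu*, *samiha*).
*metrara*: final sound = /a/, a vowel → -is → *metrarais*.
*wilous* — final sound /s/ (a sibilant) → -aha → *wilousaha*.
*doh*: final sound = /h/, a non-sibilant consonant → -hub → *dohhub*.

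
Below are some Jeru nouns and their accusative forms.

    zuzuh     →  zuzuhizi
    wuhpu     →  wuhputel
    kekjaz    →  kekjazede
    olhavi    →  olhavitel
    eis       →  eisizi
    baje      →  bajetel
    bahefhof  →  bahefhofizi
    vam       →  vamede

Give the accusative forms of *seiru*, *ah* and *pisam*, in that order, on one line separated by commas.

seirutel, ahizi, pisamede

The pattern is voicing of the final sound: -izi when the stem ends in a voiceless consonant (*zuzuh*, *eis*, *bahefhof*); -ede when the stem ends in a voiced consonant (*kekjaz*, *vam*); -tel when the stem ends in a vowel (*wuhpu*, *olhavi*, *baje*).
*seiru*: final sound = /u/, a vowel → -tel → *seirutel*.
*ah* — final sound /h/ (a voiceless consonant) → -izi → *ahizi*.
Since the final sound of *pisam* is /m/ (a voiced consonant), it takes -ede, giving *pisamede*.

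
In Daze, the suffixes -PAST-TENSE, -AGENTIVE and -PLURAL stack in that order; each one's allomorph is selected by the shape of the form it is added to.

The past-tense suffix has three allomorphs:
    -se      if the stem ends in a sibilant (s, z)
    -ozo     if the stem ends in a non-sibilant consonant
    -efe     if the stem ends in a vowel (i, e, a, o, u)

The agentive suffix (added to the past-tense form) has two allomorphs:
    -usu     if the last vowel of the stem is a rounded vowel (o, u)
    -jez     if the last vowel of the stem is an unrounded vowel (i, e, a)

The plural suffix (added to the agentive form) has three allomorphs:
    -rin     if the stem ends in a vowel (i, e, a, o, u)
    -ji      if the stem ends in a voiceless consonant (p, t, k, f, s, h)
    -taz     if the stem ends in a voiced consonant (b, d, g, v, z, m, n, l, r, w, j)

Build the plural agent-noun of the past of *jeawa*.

jeawaefejeztaz

*jeawa* — final sound /a/ (a vowel) → -efe → *jeawaefe*.
Since the last vowel of the past-tense form *jeawaefe* is /e/ (an unrounded vowel), it takes -jez, giving *jeawaefejez*.
The agentive form *jeawaefejez*: final sound = /z/, a voiced consonant → -taz → *jeawaefejeztaz*.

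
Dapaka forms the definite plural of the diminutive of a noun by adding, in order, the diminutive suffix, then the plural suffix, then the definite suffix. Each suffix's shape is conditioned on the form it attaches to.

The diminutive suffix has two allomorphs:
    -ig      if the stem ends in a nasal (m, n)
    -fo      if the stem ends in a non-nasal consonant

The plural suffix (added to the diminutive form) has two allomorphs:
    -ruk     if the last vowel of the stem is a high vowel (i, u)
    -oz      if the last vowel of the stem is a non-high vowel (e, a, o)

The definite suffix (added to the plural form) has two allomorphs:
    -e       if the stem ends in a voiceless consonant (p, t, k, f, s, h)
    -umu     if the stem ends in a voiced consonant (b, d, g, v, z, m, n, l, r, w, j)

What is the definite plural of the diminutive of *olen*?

olenigruke

The final consonant of *olen* is /n/, which is a nasal, so the diminutive suffix is -ig, giving *olenig*.
Since the last vowel of the diminutive form *olenig* is /i/ (a high vowel), it takes -ruk, giving *olenigruk*.
The plural form *olenigruk*: final consonant = /k/, voiceless → -e → *olenigruke*.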